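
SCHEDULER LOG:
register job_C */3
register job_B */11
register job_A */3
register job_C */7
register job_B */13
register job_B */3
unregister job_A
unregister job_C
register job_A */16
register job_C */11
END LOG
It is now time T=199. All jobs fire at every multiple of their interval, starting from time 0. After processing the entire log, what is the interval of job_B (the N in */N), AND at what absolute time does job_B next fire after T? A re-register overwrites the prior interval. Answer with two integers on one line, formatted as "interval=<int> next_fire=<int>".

Answer: interval=3 next_fire=201

Derivation:
Op 1: register job_C */3 -> active={job_C:*/3}
Op 2: register job_B */11 -> active={job_B:*/11, job_C:*/3}
Op 3: register job_A */3 -> active={job_A:*/3, job_B:*/11, job_C:*/3}
Op 4: register job_C */7 -> active={job_A:*/3, job_B:*/11, job_C:*/7}
Op 5: register job_B */13 -> active={job_A:*/3, job_B:*/13, job_C:*/7}
Op 6: register job_B */3 -> active={job_A:*/3, job_B:*/3, job_C:*/7}
Op 7: unregister job_A -> active={job_B:*/3, job_C:*/7}
Op 8: unregister job_C -> active={job_B:*/3}
Op 9: register job_A */16 -> active={job_A:*/16, job_B:*/3}
Op 10: register job_C */11 -> active={job_A:*/16, job_B:*/3, job_C:*/11}
Final interval of job_B = 3
Next fire of job_B after T=199: (199//3+1)*3 = 201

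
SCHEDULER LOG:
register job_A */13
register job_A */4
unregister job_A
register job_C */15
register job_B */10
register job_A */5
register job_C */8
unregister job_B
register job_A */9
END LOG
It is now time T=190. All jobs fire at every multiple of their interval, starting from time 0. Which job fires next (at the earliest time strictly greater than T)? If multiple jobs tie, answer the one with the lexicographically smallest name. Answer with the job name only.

Op 1: register job_A */13 -> active={job_A:*/13}
Op 2: register job_A */4 -> active={job_A:*/4}
Op 3: unregister job_A -> active={}
Op 4: register job_C */15 -> active={job_C:*/15}
Op 5: register job_B */10 -> active={job_B:*/10, job_C:*/15}
Op 6: register job_A */5 -> active={job_A:*/5, job_B:*/10, job_C:*/15}
Op 7: register job_C */8 -> active={job_A:*/5, job_B:*/10, job_C:*/8}
Op 8: unregister job_B -> active={job_A:*/5, job_C:*/8}
Op 9: register job_A */9 -> active={job_A:*/9, job_C:*/8}
  job_A: interval 9, next fire after T=190 is 198
  job_C: interval 8, next fire after T=190 is 192
Earliest = 192, winner (lex tiebreak) = job_C

Answer: job_C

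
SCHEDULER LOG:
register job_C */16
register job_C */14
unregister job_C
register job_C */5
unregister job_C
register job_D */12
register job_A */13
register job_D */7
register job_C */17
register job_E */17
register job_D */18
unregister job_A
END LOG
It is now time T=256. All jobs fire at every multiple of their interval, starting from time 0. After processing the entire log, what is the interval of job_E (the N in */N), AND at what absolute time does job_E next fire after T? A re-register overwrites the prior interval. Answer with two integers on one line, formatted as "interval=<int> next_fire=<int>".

Answer: interval=17 next_fire=272

Derivation:
Op 1: register job_C */16 -> active={job_C:*/16}
Op 2: register job_C */14 -> active={job_C:*/14}
Op 3: unregister job_C -> active={}
Op 4: register job_C */5 -> active={job_C:*/5}
Op 5: unregister job_C -> active={}
Op 6: register job_D */12 -> active={job_D:*/12}
Op 7: register job_A */13 -> active={job_A:*/13, job_D:*/12}
Op 8: register job_D */7 -> active={job_A:*/13, job_D:*/7}
Op 9: register job_C */17 -> active={job_A:*/13, job_C:*/17, job_D:*/7}
Op 10: register job_E */17 -> active={job_A:*/13, job_C:*/17, job_D:*/7, job_E:*/17}
Op 11: register job_D */18 -> active={job_A:*/13, job_C:*/17, job_D:*/18, job_E:*/17}
Op 12: unregister job_A -> active={job_C:*/17, job_D:*/18, job_E:*/17}
Final interval of job_E = 17
Next fire of job_E after T=256: (256//17+1)*17 = 272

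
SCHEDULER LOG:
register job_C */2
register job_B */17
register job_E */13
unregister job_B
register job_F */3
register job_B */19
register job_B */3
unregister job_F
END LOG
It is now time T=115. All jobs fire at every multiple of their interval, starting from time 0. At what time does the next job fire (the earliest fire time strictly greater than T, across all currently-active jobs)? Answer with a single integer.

Answer: 116

Derivation:
Op 1: register job_C */2 -> active={job_C:*/2}
Op 2: register job_B */17 -> active={job_B:*/17, job_C:*/2}
Op 3: register job_E */13 -> active={job_B:*/17, job_C:*/2, job_E:*/13}
Op 4: unregister job_B -> active={job_C:*/2, job_E:*/13}
Op 5: register job_F */3 -> active={job_C:*/2, job_E:*/13, job_F:*/3}
Op 6: register job_B */19 -> active={job_B:*/19, job_C:*/2, job_E:*/13, job_F:*/3}
Op 7: register job_B */3 -> active={job_B:*/3, job_C:*/2, job_E:*/13, job_F:*/3}
Op 8: unregister job_F -> active={job_B:*/3, job_C:*/2, job_E:*/13}
  job_B: interval 3, next fire after T=115 is 117
  job_C: interval 2, next fire after T=115 is 116
  job_E: interval 13, next fire after T=115 is 117
Earliest fire time = 116 (job job_C)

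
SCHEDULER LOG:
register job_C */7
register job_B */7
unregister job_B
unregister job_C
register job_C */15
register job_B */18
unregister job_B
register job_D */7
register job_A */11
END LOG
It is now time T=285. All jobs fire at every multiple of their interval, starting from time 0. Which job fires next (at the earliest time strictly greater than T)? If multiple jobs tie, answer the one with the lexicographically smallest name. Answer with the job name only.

Op 1: register job_C */7 -> active={job_C:*/7}
Op 2: register job_B */7 -> active={job_B:*/7, job_C:*/7}
Op 3: unregister job_B -> active={job_C:*/7}
Op 4: unregister job_C -> active={}
Op 5: register job_C */15 -> active={job_C:*/15}
Op 6: register job_B */18 -> active={job_B:*/18, job_C:*/15}
Op 7: unregister job_B -> active={job_C:*/15}
Op 8: register job_D */7 -> active={job_C:*/15, job_D:*/7}
Op 9: register job_A */11 -> active={job_A:*/11, job_C:*/15, job_D:*/7}
  job_A: interval 11, next fire after T=285 is 286
  job_C: interval 15, next fire after T=285 is 300
  job_D: interval 7, next fire after T=285 is 287
Earliest = 286, winner (lex tiebreak) = job_A

Answer: job_A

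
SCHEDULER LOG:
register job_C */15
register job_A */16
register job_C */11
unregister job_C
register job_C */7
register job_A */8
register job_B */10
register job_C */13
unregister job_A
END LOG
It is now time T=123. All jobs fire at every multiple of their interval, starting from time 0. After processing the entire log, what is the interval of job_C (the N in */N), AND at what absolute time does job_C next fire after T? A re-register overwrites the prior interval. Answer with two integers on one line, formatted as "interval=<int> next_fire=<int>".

Answer: interval=13 next_fire=130

Derivation:
Op 1: register job_C */15 -> active={job_C:*/15}
Op 2: register job_A */16 -> active={job_A:*/16, job_C:*/15}
Op 3: register job_C */11 -> active={job_A:*/16, job_C:*/11}
Op 4: unregister job_C -> active={job_A:*/16}
Op 5: register job_C */7 -> active={job_A:*/16, job_C:*/7}
Op 6: register job_A */8 -> active={job_A:*/8, job_C:*/7}
Op 7: register job_B */10 -> active={job_A:*/8, job_B:*/10, job_C:*/7}
Op 8: register job_C */13 -> active={job_A:*/8, job_B:*/10, job_C:*/13}
Op 9: unregister job_A -> active={job_B:*/10, job_C:*/13}
Final interval of job_C = 13
Next fire of job_C after T=123: (123//13+1)*13 = 130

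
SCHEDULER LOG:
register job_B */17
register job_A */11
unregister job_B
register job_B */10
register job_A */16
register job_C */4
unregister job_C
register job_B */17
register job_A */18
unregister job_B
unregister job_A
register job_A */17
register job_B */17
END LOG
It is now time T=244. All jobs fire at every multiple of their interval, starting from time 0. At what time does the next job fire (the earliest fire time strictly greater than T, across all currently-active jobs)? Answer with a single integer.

Answer: 255

Derivation:
Op 1: register job_B */17 -> active={job_B:*/17}
Op 2: register job_A */11 -> active={job_A:*/11, job_B:*/17}
Op 3: unregister job_B -> active={job_A:*/11}
Op 4: register job_B */10 -> active={job_A:*/11, job_B:*/10}
Op 5: register job_A */16 -> active={job_A:*/16, job_B:*/10}
Op 6: register job_C */4 -> active={job_A:*/16, job_B:*/10, job_C:*/4}
Op 7: unregister job_C -> active={job_A:*/16, job_B:*/10}
Op 8: register job_B */17 -> active={job_A:*/16, job_B:*/17}
Op 9: register job_A */18 -> active={job_A:*/18, job_B:*/17}
Op 10: unregister job_B -> active={job_A:*/18}
Op 11: unregister job_A -> active={}
Op 12: register job_A */17 -> active={job_A:*/17}
Op 13: register job_B */17 -> active={job_A:*/17, job_B:*/17}
  job_A: interval 17, next fire after T=244 is 255
  job_B: interval 17, next fire after T=244 is 255
Earliest fire time = 255 (job job_A)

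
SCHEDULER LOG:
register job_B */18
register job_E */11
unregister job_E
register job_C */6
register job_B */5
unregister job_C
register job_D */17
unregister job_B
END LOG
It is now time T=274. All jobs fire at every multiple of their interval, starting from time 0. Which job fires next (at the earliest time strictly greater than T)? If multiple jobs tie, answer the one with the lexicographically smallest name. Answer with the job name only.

Op 1: register job_B */18 -> active={job_B:*/18}
Op 2: register job_E */11 -> active={job_B:*/18, job_E:*/11}
Op 3: unregister job_E -> active={job_B:*/18}
Op 4: register job_C */6 -> active={job_B:*/18, job_C:*/6}
Op 5: register job_B */5 -> active={job_B:*/5, job_C:*/6}
Op 6: unregister job_C -> active={job_B:*/5}
Op 7: register job_D */17 -> active={job_B:*/5, job_D:*/17}
Op 8: unregister job_B -> active={job_D:*/17}
  job_D: interval 17, next fire after T=274 is 289
Earliest = 289, winner (lex tiebreak) = job_D

Answer: job_D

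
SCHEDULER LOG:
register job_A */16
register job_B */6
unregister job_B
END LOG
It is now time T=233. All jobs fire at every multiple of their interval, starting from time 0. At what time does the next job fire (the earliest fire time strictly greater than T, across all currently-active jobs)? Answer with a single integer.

Op 1: register job_A */16 -> active={job_A:*/16}
Op 2: register job_B */6 -> active={job_A:*/16, job_B:*/6}
Op 3: unregister job_B -> active={job_A:*/16}
  job_A: interval 16, next fire after T=233 is 240
Earliest fire time = 240 (job job_A)

Answer: 240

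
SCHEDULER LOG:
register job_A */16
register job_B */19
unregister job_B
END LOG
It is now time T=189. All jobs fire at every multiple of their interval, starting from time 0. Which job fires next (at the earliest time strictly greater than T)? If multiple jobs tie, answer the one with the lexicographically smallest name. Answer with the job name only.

Op 1: register job_A */16 -> active={job_A:*/16}
Op 2: register job_B */19 -> active={job_A:*/16, job_B:*/19}
Op 3: unregister job_B -> active={job_A:*/16}
  job_A: interval 16, next fire after T=189 is 192
Earliest = 192, winner (lex tiebreak) = job_A

Answer: job_A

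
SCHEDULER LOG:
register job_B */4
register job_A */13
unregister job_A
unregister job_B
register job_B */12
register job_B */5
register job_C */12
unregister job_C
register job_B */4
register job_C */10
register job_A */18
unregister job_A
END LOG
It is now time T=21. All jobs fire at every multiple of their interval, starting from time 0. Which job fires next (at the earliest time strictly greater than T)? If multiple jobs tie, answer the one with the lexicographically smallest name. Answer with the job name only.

Answer: job_B

Derivation:
Op 1: register job_B */4 -> active={job_B:*/4}
Op 2: register job_A */13 -> active={job_A:*/13, job_B:*/4}
Op 3: unregister job_A -> active={job_B:*/4}
Op 4: unregister job_B -> active={}
Op 5: register job_B */12 -> active={job_B:*/12}
Op 6: register job_B */5 -> active={job_B:*/5}
Op 7: register job_C */12 -> active={job_B:*/5, job_C:*/12}
Op 8: unregister job_C -> active={job_B:*/5}
Op 9: register job_B */4 -> active={job_B:*/4}
Op 10: register job_C */10 -> active={job_B:*/4, job_C:*/10}
Op 11: register job_A */18 -> active={job_A:*/18, job_B:*/4, job_C:*/10}
Op 12: unregister job_A -> active={job_B:*/4, job_C:*/10}
  job_B: interval 4, next fire after T=21 is 24
  job_C: interval 10, next fire after T=21 is 30
Earliest = 24, winner (lex tiebreak) = job_B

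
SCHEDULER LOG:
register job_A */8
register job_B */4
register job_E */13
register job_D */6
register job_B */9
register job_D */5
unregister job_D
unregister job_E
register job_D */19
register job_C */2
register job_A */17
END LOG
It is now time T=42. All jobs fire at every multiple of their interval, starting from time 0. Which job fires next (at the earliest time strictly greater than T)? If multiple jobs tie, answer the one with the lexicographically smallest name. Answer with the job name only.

Answer: job_C

Derivation:
Op 1: register job_A */8 -> active={job_A:*/8}
Op 2: register job_B */4 -> active={job_A:*/8, job_B:*/4}
Op 3: register job_E */13 -> active={job_A:*/8, job_B:*/4, job_E:*/13}
Op 4: register job_D */6 -> active={job_A:*/8, job_B:*/4, job_D:*/6, job_E:*/13}
Op 5: register job_B */9 -> active={job_A:*/8, job_B:*/9, job_D:*/6, job_E:*/13}
Op 6: register job_D */5 -> active={job_A:*/8, job_B:*/9, job_D:*/5, job_E:*/13}
Op 7: unregister job_D -> active={job_A:*/8, job_B:*/9, job_E:*/13}
Op 8: unregister job_E -> active={job_A:*/8, job_B:*/9}
Op 9: register job_D */19 -> active={job_A:*/8, job_B:*/9, job_D:*/19}
Op 10: register job_C */2 -> active={job_A:*/8, job_B:*/9, job_C:*/2, job_D:*/19}
Op 11: register job_A */17 -> active={job_A:*/17, job_B:*/9, job_C:*/2, job_D:*/19}
  job_A: interval 17, next fire after T=42 is 51
  job_B: interval 9, next fire after T=42 is 45
  job_C: interval 2, next fire after T=42 is 44
  job_D: interval 19, next fire after T=42 is 57
Earliest = 44, winner (lex tiebreak) = job_C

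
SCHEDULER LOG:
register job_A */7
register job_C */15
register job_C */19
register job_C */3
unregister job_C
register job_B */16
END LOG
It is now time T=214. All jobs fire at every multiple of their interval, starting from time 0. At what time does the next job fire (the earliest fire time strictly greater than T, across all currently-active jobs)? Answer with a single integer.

Op 1: register job_A */7 -> active={job_A:*/7}
Op 2: register job_C */15 -> active={job_A:*/7, job_C:*/15}
Op 3: register job_C */19 -> active={job_A:*/7, job_C:*/19}
Op 4: register job_C */3 -> active={job_A:*/7, job_C:*/3}
Op 5: unregister job_C -> active={job_A:*/7}
Op 6: register job_B */16 -> active={job_A:*/7, job_B:*/16}
  job_A: interval 7, next fire after T=214 is 217
  job_B: interval 16, next fire after T=214 is 224
Earliest fire time = 217 (job job_A)

Answer: 217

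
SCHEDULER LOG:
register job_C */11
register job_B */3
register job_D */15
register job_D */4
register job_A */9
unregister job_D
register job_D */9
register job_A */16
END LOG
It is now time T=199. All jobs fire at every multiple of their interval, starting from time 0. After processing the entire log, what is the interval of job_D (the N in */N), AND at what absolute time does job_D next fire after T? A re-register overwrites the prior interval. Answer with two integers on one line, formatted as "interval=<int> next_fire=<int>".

Answer: interval=9 next_fire=207

Derivation:
Op 1: register job_C */11 -> active={job_C:*/11}
Op 2: register job_B */3 -> active={job_B:*/3, job_C:*/11}
Op 3: register job_D */15 -> active={job_B:*/3, job_C:*/11, job_D:*/15}
Op 4: register job_D */4 -> active={job_B:*/3, job_C:*/11, job_D:*/4}
Op 5: register job_A */9 -> active={job_A:*/9, job_B:*/3, job_C:*/11, job_D:*/4}
Op 6: unregister job_D -> active={job_A:*/9, job_B:*/3, job_C:*/11}
Op 7: register job_D */9 -> active={job_A:*/9, job_B:*/3, job_C:*/11, job_D:*/9}
Op 8: register job_A */16 -> active={job_A:*/16, job_B:*/3, job_C:*/11, job_D:*/9}
Final interval of job_D = 9
Next fire of job_D after T=199: (199//9+1)*9 = 207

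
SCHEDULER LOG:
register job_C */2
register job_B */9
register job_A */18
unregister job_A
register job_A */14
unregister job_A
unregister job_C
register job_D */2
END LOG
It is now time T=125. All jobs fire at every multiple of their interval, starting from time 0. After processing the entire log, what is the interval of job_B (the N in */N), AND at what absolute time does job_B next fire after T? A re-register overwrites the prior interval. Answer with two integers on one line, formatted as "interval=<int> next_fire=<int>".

Op 1: register job_C */2 -> active={job_C:*/2}
Op 2: register job_B */9 -> active={job_B:*/9, job_C:*/2}
Op 3: register job_A */18 -> active={job_A:*/18, job_B:*/9, job_C:*/2}
Op 4: unregister job_A -> active={job_B:*/9, job_C:*/2}
Op 5: register job_A */14 -> active={job_A:*/14, job_B:*/9, job_C:*/2}
Op 6: unregister job_A -> active={job_B:*/9, job_C:*/2}
Op 7: unregister job_C -> active={job_B:*/9}
Op 8: register job_D */2 -> active={job_B:*/9, job_D:*/2}
Final interval of job_B = 9
Next fire of job_B after T=125: (125//9+1)*9 = 126

Answer: interval=9 next_fire=126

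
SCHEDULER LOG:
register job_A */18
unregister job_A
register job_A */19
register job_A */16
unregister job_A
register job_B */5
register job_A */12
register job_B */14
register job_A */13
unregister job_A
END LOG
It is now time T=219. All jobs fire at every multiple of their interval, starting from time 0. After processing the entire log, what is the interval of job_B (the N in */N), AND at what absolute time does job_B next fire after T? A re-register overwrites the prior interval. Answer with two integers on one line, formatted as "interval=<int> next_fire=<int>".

Answer: interval=14 next_fire=224

Derivation:
Op 1: register job_A */18 -> active={job_A:*/18}
Op 2: unregister job_A -> active={}
Op 3: register job_A */19 -> active={job_A:*/19}
Op 4: register job_A */16 -> active={job_A:*/16}
Op 5: unregister job_A -> active={}
Op 6: register job_B */5 -> active={job_B:*/5}
Op 7: register job_A */12 -> active={job_A:*/12, job_B:*/5}
Op 8: register job_B */14 -> active={job_A:*/12, job_B:*/14}
Op 9: register job_A */13 -> active={job_A:*/13, job_B:*/14}
Op 10: unregister job_A -> active={job_B:*/14}
Final interval of job_B = 14
Next fire of job_B after T=219: (219//14+1)*14 = 224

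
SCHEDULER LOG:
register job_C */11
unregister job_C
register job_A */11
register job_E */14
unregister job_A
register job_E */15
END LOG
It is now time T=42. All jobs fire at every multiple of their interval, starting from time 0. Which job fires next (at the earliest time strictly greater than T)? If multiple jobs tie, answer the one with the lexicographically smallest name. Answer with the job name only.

Answer: job_E

Derivation:
Op 1: register job_C */11 -> active={job_C:*/11}
Op 2: unregister job_C -> active={}
Op 3: register job_A */11 -> active={job_A:*/11}
Op 4: register job_E */14 -> active={job_A:*/11, job_E:*/14}
Op 5: unregister job_A -> active={job_E:*/14}
Op 6: register job_E */15 -> active={job_E:*/15}
  job_E: interval 15, next fire after T=42 is 45
Earliest = 45, winner (lex tiebreak) = job_E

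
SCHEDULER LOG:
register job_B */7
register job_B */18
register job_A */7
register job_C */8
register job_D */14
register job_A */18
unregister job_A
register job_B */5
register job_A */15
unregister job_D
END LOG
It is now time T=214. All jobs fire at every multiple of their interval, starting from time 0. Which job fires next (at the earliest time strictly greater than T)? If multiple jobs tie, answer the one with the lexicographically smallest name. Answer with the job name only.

Answer: job_B

Derivation:
Op 1: register job_B */7 -> active={job_B:*/7}
Op 2: register job_B */18 -> active={job_B:*/18}
Op 3: register job_A */7 -> active={job_A:*/7, job_B:*/18}
Op 4: register job_C */8 -> active={job_A:*/7, job_B:*/18, job_C:*/8}
Op 5: register job_D */14 -> active={job_A:*/7, job_B:*/18, job_C:*/8, job_D:*/14}
Op 6: register job_A */18 -> active={job_A:*/18, job_B:*/18, job_C:*/8, job_D:*/14}
Op 7: unregister job_A -> active={job_B:*/18, job_C:*/8, job_D:*/14}
Op 8: register job_B */5 -> active={job_B:*/5, job_C:*/8, job_D:*/14}
Op 9: register job_A */15 -> active={job_A:*/15, job_B:*/5, job_C:*/8, job_D:*/14}
Op 10: unregister job_D -> active={job_A:*/15, job_B:*/5, job_C:*/8}
  job_A: interval 15, next fire after T=214 is 225
  job_B: interval 5, next fire after T=214 is 215
  job_C: interval 8, next fire after T=214 is 216
Earliest = 215, winner (lex tiebreak) = job_B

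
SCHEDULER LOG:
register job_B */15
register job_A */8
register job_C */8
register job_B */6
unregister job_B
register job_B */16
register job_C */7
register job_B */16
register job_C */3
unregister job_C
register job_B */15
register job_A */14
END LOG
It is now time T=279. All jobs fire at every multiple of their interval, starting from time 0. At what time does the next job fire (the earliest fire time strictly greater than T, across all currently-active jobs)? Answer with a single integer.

Op 1: register job_B */15 -> active={job_B:*/15}
Op 2: register job_A */8 -> active={job_A:*/8, job_B:*/15}
Op 3: register job_C */8 -> active={job_A:*/8, job_B:*/15, job_C:*/8}
Op 4: register job_B */6 -> active={job_A:*/8, job_B:*/6, job_C:*/8}
Op 5: unregister job_B -> active={job_A:*/8, job_C:*/8}
Op 6: register job_B */16 -> active={job_A:*/8, job_B:*/16, job_C:*/8}
Op 7: register job_C */7 -> active={job_A:*/8, job_B:*/16, job_C:*/7}
Op 8: register job_B */16 -> active={job_A:*/8, job_B:*/16, job_C:*/7}
Op 9: register job_C */3 -> active={job_A:*/8, job_B:*/16, job_C:*/3}
Op 10: unregister job_C -> active={job_A:*/8, job_B:*/16}
Op 11: register job_B */15 -> active={job_A:*/8, job_B:*/15}
Op 12: register job_A */14 -> active={job_A:*/14, job_B:*/15}
  job_A: interval 14, next fire after T=279 is 280
  job_B: interval 15, next fire after T=279 is 285
Earliest fire time = 280 (job job_A)

Answer: 280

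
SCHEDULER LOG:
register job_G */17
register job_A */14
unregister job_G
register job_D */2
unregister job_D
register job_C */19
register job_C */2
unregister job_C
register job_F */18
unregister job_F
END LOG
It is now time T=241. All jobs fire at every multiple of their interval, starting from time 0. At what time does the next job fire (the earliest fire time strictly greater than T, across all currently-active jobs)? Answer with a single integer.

Op 1: register job_G */17 -> active={job_G:*/17}
Op 2: register job_A */14 -> active={job_A:*/14, job_G:*/17}
Op 3: unregister job_G -> active={job_A:*/14}
Op 4: register job_D */2 -> active={job_A:*/14, job_D:*/2}
Op 5: unregister job_D -> active={job_A:*/14}
Op 6: register job_C */19 -> active={job_A:*/14, job_C:*/19}
Op 7: register job_C */2 -> active={job_A:*/14, job_C:*/2}
Op 8: unregister job_C -> active={job_A:*/14}
Op 9: register job_F */18 -> active={job_A:*/14, job_F:*/18}
Op 10: unregister job_F -> active={job_A:*/14}
  job_A: interval 14, next fire after T=241 is 252
Earliest fire time = 252 (job job_A)

Answer: 252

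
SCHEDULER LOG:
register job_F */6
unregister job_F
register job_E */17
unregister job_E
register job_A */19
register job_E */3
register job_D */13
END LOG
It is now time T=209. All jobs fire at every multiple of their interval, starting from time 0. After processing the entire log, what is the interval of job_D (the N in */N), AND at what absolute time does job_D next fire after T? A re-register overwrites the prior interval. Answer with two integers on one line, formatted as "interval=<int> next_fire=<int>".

Answer: interval=13 next_fire=221

Derivation:
Op 1: register job_F */6 -> active={job_F:*/6}
Op 2: unregister job_F -> active={}
Op 3: register job_E */17 -> active={job_E:*/17}
Op 4: unregister job_E -> active={}
Op 5: register job_A */19 -> active={job_A:*/19}
Op 6: register job_E */3 -> active={job_A:*/19, job_E:*/3}
Op 7: register job_D */13 -> active={job_A:*/19, job_D:*/13, job_E:*/3}
Final interval of job_D = 13
Next fire of job_D after T=209: (209//13+1)*13 = 221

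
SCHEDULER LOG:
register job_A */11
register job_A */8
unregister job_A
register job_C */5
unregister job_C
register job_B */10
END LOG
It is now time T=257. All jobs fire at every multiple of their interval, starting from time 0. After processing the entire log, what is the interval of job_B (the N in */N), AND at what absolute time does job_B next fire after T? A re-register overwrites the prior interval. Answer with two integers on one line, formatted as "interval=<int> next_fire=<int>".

Answer: interval=10 next_fire=260

Derivation:
Op 1: register job_A */11 -> active={job_A:*/11}
Op 2: register job_A */8 -> active={job_A:*/8}
Op 3: unregister job_A -> active={}
Op 4: register job_C */5 -> active={job_C:*/5}
Op 5: unregister job_C -> active={}
Op 6: register job_B */10 -> active={job_B:*/10}
Final interval of job_B = 10
Next fire of job_B after T=257: (257//10+1)*10 = 260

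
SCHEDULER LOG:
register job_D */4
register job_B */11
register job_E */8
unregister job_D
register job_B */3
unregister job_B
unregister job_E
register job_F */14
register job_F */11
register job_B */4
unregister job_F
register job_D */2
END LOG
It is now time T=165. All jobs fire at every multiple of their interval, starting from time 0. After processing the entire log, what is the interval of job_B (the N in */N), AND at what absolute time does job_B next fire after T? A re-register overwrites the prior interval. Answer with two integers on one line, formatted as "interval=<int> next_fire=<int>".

Op 1: register job_D */4 -> active={job_D:*/4}
Op 2: register job_B */11 -> active={job_B:*/11, job_D:*/4}
Op 3: register job_E */8 -> active={job_B:*/11, job_D:*/4, job_E:*/8}
Op 4: unregister job_D -> active={job_B:*/11, job_E:*/8}
Op 5: register job_B */3 -> active={job_B:*/3, job_E:*/8}
Op 6: unregister job_B -> active={job_E:*/8}
Op 7: unregister job_E -> active={}
Op 8: register job_F */14 -> active={job_F:*/14}
Op 9: register job_F */11 -> active={job_F:*/11}
Op 10: register job_B */4 -> active={job_B:*/4, job_F:*/11}
Op 11: unregister job_F -> active={job_B:*/4}
Op 12: register job_D */2 -> active={job_B:*/4, job_D:*/2}
Final interval of job_B = 4
Next fire of job_B after T=165: (165//4+1)*4 = 168

Answer: interval=4 next_fire=168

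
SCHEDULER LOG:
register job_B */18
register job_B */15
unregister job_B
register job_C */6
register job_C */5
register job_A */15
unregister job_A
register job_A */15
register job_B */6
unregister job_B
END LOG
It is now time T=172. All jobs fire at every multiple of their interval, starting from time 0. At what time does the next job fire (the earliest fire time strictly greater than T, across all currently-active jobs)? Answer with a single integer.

Op 1: register job_B */18 -> active={job_B:*/18}
Op 2: register job_B */15 -> active={job_B:*/15}
Op 3: unregister job_B -> active={}
Op 4: register job_C */6 -> active={job_C:*/6}
Op 5: register job_C */5 -> active={job_C:*/5}
Op 6: register job_A */15 -> active={job_A:*/15, job_C:*/5}
Op 7: unregister job_A -> active={job_C:*/5}
Op 8: register job_A */15 -> active={job_A:*/15, job_C:*/5}
Op 9: register job_B */6 -> active={job_A:*/15, job_B:*/6, job_C:*/5}
Op 10: unregister job_B -> active={job_A:*/15, job_C:*/5}
  job_A: interval 15, next fire after T=172 is 180
  job_C: interval 5, next fire after T=172 is 175
Earliest fire time = 175 (job job_C)

Answer: 175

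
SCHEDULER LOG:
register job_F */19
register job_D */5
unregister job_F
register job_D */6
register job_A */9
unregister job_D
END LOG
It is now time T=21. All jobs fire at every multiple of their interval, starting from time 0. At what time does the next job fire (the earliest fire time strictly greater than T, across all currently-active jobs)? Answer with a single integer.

Answer: 27

Derivation:
Op 1: register job_F */19 -> active={job_F:*/19}
Op 2: register job_D */5 -> active={job_D:*/5, job_F:*/19}
Op 3: unregister job_F -> active={job_D:*/5}
Op 4: register job_D */6 -> active={job_D:*/6}
Op 5: register job_A */9 -> active={job_A:*/9, job_D:*/6}
Op 6: unregister job_D -> active={job_A:*/9}
  job_A: interval 9, next fire after T=21 is 27
Earliest fire time = 27 (job job_A)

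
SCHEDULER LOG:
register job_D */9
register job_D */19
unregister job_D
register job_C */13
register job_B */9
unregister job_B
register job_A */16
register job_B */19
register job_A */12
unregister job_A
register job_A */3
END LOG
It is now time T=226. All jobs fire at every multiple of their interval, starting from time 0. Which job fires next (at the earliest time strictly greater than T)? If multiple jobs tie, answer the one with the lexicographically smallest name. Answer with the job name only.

Op 1: register job_D */9 -> active={job_D:*/9}
Op 2: register job_D */19 -> active={job_D:*/19}
Op 3: unregister job_D -> active={}
Op 4: register job_C */13 -> active={job_C:*/13}
Op 5: register job_B */9 -> active={job_B:*/9, job_C:*/13}
Op 6: unregister job_B -> active={job_C:*/13}
Op 7: register job_A */16 -> active={job_A:*/16, job_C:*/13}
Op 8: register job_B */19 -> active={job_A:*/16, job_B:*/19, job_C:*/13}
Op 9: register job_A */12 -> active={job_A:*/12, job_B:*/19, job_C:*/13}
Op 10: unregister job_A -> active={job_B:*/19, job_C:*/13}
Op 11: register job_A */3 -> active={job_A:*/3, job_B:*/19, job_C:*/13}
  job_A: interval 3, next fire after T=226 is 228
  job_B: interval 19, next fire after T=226 is 228
  job_C: interval 13, next fire after T=226 is 234
Earliest = 228, winner (lex tiebreak) = job_A

Answer: job_A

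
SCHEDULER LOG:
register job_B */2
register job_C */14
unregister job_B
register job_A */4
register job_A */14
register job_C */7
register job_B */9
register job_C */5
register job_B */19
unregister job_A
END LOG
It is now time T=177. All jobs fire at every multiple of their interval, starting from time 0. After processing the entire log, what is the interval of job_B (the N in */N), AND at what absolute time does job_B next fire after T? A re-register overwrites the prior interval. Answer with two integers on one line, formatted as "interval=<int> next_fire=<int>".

Answer: interval=19 next_fire=190

Derivation:
Op 1: register job_B */2 -> active={job_B:*/2}
Op 2: register job_C */14 -> active={job_B:*/2, job_C:*/14}
Op 3: unregister job_B -> active={job_C:*/14}
Op 4: register job_A */4 -> active={job_A:*/4, job_C:*/14}
Op 5: register job_A */14 -> active={job_A:*/14, job_C:*/14}
Op 6: register job_C */7 -> active={job_A:*/14, job_C:*/7}
Op 7: register job_B */9 -> active={job_A:*/14, job_B:*/9, job_C:*/7}
Op 8: register job_C */5 -> active={job_A:*/14, job_B:*/9, job_C:*/5}
Op 9: register job_B */19 -> active={job_A:*/14, job_B:*/19, job_C:*/5}
Op 10: unregister job_A -> active={job_B:*/19, job_C:*/5}
Final interval of job_B = 19
Next fire of job_B after T=177: (177//19+1)*19 = 190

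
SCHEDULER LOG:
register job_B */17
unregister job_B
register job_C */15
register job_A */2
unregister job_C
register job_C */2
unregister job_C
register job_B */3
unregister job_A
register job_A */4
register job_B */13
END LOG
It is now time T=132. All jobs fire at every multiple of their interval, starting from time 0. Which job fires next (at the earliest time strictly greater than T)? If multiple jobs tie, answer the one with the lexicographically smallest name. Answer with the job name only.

Answer: job_A

Derivation:
Op 1: register job_B */17 -> active={job_B:*/17}
Op 2: unregister job_B -> active={}
Op 3: register job_C */15 -> active={job_C:*/15}
Op 4: register job_A */2 -> active={job_A:*/2, job_C:*/15}
Op 5: unregister job_C -> active={job_A:*/2}
Op 6: register job_C */2 -> active={job_A:*/2, job_C:*/2}
Op 7: unregister job_C -> active={job_A:*/2}
Op 8: register job_B */3 -> active={job_A:*/2, job_B:*/3}
Op 9: unregister job_A -> active={job_B:*/3}
Op 10: register job_A */4 -> active={job_A:*/4, job_B:*/3}
Op 11: register job_B */13 -> active={job_A:*/4, job_B:*/13}
  job_A: interval 4, next fire after T=132 is 136
  job_B: interval 13, next fire after T=132 is 143
Earliest = 136, winner (lex tiebreak) = job_A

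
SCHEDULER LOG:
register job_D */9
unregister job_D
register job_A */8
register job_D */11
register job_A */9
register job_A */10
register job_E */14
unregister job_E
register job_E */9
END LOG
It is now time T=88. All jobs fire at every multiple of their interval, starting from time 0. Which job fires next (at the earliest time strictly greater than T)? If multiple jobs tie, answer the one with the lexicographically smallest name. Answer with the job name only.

Answer: job_A

Derivation:
Op 1: register job_D */9 -> active={job_D:*/9}
Op 2: unregister job_D -> active={}
Op 3: register job_A */8 -> active={job_A:*/8}
Op 4: register job_D */11 -> active={job_A:*/8, job_D:*/11}
Op 5: register job_A */9 -> active={job_A:*/9, job_D:*/11}
Op 6: register job_A */10 -> active={job_A:*/10, job_D:*/11}
Op 7: register job_E */14 -> active={job_A:*/10, job_D:*/11, job_E:*/14}
Op 8: unregister job_E -> active={job_A:*/10, job_D:*/11}
Op 9: register job_E */9 -> active={job_A:*/10, job_D:*/11, job_E:*/9}
  job_A: interval 10, next fire after T=88 is 90
  job_D: interval 11, next fire after T=88 is 99
  job_E: interval 9, next fire after T=88 is 90
Earliest = 90, winner (lex tiebreak) = job_A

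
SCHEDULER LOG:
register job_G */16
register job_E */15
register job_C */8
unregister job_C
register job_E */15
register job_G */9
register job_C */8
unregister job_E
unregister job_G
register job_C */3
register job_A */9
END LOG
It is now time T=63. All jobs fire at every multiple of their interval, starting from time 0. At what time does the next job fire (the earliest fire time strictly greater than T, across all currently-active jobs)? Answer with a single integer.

Answer: 66

Derivation:
Op 1: register job_G */16 -> active={job_G:*/16}
Op 2: register job_E */15 -> active={job_E:*/15, job_G:*/16}
Op 3: register job_C */8 -> active={job_C:*/8, job_E:*/15, job_G:*/16}
Op 4: unregister job_C -> active={job_E:*/15, job_G:*/16}
Op 5: register job_E */15 -> active={job_E:*/15, job_G:*/16}
Op 6: register job_G */9 -> active={job_E:*/15, job_G:*/9}
Op 7: register job_C */8 -> active={job_C:*/8, job_E:*/15, job_G:*/9}
Op 8: unregister job_E -> active={job_C:*/8, job_G:*/9}
Op 9: unregister job_G -> active={job_C:*/8}
Op 10: register job_C */3 -> active={job_C:*/3}
Op 11: register job_A */9 -> active={job_A:*/9, job_C:*/3}
  job_A: interval 9, next fire after T=63 is 72
  job_C: interval 3, next fire after T=63 is 66
Earliest fire time = 66 (job job_C)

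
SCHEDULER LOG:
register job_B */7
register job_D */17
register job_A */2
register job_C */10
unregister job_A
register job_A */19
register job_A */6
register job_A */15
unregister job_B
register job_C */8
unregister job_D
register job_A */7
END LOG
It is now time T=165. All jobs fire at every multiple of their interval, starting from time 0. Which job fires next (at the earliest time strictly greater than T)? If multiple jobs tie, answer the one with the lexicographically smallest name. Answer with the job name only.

Op 1: register job_B */7 -> active={job_B:*/7}
Op 2: register job_D */17 -> active={job_B:*/7, job_D:*/17}
Op 3: register job_A */2 -> active={job_A:*/2, job_B:*/7, job_D:*/17}
Op 4: register job_C */10 -> active={job_A:*/2, job_B:*/7, job_C:*/10, job_D:*/17}
Op 5: unregister job_A -> active={job_B:*/7, job_C:*/10, job_D:*/17}
Op 6: register job_A */19 -> active={job_A:*/19, job_B:*/7, job_C:*/10, job_D:*/17}
Op 7: register job_A */6 -> active={job_A:*/6, job_B:*/7, job_C:*/10, job_D:*/17}
Op 8: register job_A */15 -> active={job_A:*/15, job_B:*/7, job_C:*/10, job_D:*/17}
Op 9: unregister job_B -> active={job_A:*/15, job_C:*/10, job_D:*/17}
Op 10: register job_C */8 -> active={job_A:*/15, job_C:*/8, job_D:*/17}
Op 11: unregister job_D -> active={job_A:*/15, job_C:*/8}
Op 12: register job_A */7 -> active={job_A:*/7, job_C:*/8}
  job_A: interval 7, next fire after T=165 is 168
  job_C: interval 8, next fire after T=165 is 168
Earliest = 168, winner (lex tiebreak) = job_A

Answer: job_A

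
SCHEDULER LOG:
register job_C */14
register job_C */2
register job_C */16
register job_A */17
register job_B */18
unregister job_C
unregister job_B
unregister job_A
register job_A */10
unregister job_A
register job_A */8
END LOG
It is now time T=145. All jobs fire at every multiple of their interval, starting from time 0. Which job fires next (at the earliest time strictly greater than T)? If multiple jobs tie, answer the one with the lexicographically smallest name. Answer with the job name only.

Op 1: register job_C */14 -> active={job_C:*/14}
Op 2: register job_C */2 -> active={job_C:*/2}
Op 3: register job_C */16 -> active={job_C:*/16}
Op 4: register job_A */17 -> active={job_A:*/17, job_C:*/16}
Op 5: register job_B */18 -> active={job_A:*/17, job_B:*/18, job_C:*/16}
Op 6: unregister job_C -> active={job_A:*/17, job_B:*/18}
Op 7: unregister job_B -> active={job_A:*/17}
Op 8: unregister job_A -> active={}
Op 9: register job_A */10 -> active={job_A:*/10}
Op 10: unregister job_A -> active={}
Op 11: register job_A */8 -> active={job_A:*/8}
  job_A: interval 8, next fire after T=145 is 152
Earliest = 152, winner (lex tiebreak) = job_A

Answer: job_A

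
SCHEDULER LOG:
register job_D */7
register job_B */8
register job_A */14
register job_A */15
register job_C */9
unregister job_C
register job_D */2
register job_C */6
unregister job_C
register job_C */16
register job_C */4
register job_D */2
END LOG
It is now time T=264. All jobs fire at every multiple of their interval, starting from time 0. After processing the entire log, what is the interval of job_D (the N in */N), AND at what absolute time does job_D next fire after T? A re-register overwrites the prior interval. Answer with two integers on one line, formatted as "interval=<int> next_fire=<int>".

Op 1: register job_D */7 -> active={job_D:*/7}
Op 2: register job_B */8 -> active={job_B:*/8, job_D:*/7}
Op 3: register job_A */14 -> active={job_A:*/14, job_B:*/8, job_D:*/7}
Op 4: register job_A */15 -> active={job_A:*/15, job_B:*/8, job_D:*/7}
Op 5: register job_C */9 -> active={job_A:*/15, job_B:*/8, job_C:*/9, job_D:*/7}
Op 6: unregister job_C -> active={job_A:*/15, job_B:*/8, job_D:*/7}
Op 7: register job_D */2 -> active={job_A:*/15, job_B:*/8, job_D:*/2}
Op 8: register job_C */6 -> active={job_A:*/15, job_B:*/8, job_C:*/6, job_D:*/2}
Op 9: unregister job_C -> active={job_A:*/15, job_B:*/8, job_D:*/2}
Op 10: register job_C */16 -> active={job_A:*/15, job_B:*/8, job_C:*/16, job_D:*/2}
Op 11: register job_C */4 -> active={job_A:*/15, job_B:*/8, job_C:*/4, job_D:*/2}
Op 12: register job_D */2 -> active={job_A:*/15, job_B:*/8, job_C:*/4, job_D:*/2}
Final interval of job_D = 2
Next fire of job_D after T=264: (264//2+1)*2 = 266

Answer: interval=2 next_fire=266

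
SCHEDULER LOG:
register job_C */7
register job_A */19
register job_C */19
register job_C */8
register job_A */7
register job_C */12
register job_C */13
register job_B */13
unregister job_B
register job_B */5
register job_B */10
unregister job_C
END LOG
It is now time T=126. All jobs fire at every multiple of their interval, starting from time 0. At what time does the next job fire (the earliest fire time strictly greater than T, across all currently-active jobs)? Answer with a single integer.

Answer: 130

Derivation:
Op 1: register job_C */7 -> active={job_C:*/7}
Op 2: register job_A */19 -> active={job_A:*/19, job_C:*/7}
Op 3: register job_C */19 -> active={job_A:*/19, job_C:*/19}
Op 4: register job_C */8 -> active={job_A:*/19, job_C:*/8}
Op 5: register job_A */7 -> active={job_A:*/7, job_C:*/8}
Op 6: register job_C */12 -> active={job_A:*/7, job_C:*/12}
Op 7: register job_C */13 -> active={job_A:*/7, job_C:*/13}
Op 8: register job_B */13 -> active={job_A:*/7, job_B:*/13, job_C:*/13}
Op 9: unregister job_B -> active={job_A:*/7, job_C:*/13}
Op 10: register job_B */5 -> active={job_A:*/7, job_B:*/5, job_C:*/13}
Op 11: register job_B */10 -> active={job_A:*/7, job_B:*/10, job_C:*/13}
Op 12: unregister job_C -> active={job_A:*/7, job_B:*/10}
  job_A: interval 7, next fire after T=126 is 133
  job_B: interval 10, next fire after T=126 is 130
Earliest fire time = 130 (job job_B)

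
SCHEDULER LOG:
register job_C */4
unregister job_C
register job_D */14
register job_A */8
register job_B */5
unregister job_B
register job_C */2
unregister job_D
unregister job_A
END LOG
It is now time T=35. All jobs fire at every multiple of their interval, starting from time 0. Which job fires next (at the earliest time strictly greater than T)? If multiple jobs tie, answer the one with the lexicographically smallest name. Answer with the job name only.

Answer: job_C

Derivation:
Op 1: register job_C */4 -> active={job_C:*/4}
Op 2: unregister job_C -> active={}
Op 3: register job_D */14 -> active={job_D:*/14}
Op 4: register job_A */8 -> active={job_A:*/8, job_D:*/14}
Op 5: register job_B */5 -> active={job_A:*/8, job_B:*/5, job_D:*/14}
Op 6: unregister job_B -> active={job_A:*/8, job_D:*/14}
Op 7: register job_C */2 -> active={job_A:*/8, job_C:*/2, job_D:*/14}
Op 8: unregister job_D -> active={job_A:*/8, job_C:*/2}
Op 9: unregister job_A -> active={job_C:*/2}
  job_C: interval 2, next fire after T=35 is 36
Earliest = 36, winner (lex tiebreak) = job_C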